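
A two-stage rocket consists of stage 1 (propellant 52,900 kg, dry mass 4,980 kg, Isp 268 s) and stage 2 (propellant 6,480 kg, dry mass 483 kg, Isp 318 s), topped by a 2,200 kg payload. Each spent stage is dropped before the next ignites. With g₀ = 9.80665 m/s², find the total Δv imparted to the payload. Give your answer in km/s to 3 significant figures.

Δv ≈ 7.92 km/s

Ignition mass of stage 1 = 52,900+4,980 + 6,480+483 + 2,200 = 67,043 kg.
Stage 1: m₀ = 67,043 kg, m_f = 67,043 − 52,900 = 14,143 kg; Δv = 268×9.80665×ln(4.74) = 2628.2×1.5561 ≈ 4090 m/s.
Stage 2: m₀ = 9,163 kg, m_f = 9,163 − 6,480 = 2,683 kg; Δv = 318×9.80665×ln(3.415) = 3118.5×1.2282 ≈ 3830 m/s.
Total Δv = 4090 + 3830 = 7920 m/s.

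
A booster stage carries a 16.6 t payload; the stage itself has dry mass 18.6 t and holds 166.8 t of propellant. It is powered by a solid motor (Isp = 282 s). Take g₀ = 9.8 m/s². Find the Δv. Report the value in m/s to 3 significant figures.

Δv ≈ 4830 m/s

v_e = Isp · g₀ = 282 × 9.8 = 2763.6 m/s.
m₀ = payload + dry + propellant = 16.6 + 18.6 + 166.8 = 202 t.
m_f = payload + dry = 16.6 + 18.6 = 35.2 t.
Δv = v_e · ln(m₀/m_f) = 2763.6 × ln(5.739) = 2763.6 × 1.7472 ≈ 4828.6 m/s.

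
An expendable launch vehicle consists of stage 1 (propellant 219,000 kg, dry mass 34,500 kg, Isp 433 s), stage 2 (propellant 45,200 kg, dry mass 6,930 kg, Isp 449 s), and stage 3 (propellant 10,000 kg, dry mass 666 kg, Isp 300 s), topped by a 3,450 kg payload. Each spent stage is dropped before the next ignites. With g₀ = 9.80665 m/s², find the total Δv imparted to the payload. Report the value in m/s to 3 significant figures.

Δv ≈ 13600 m/s

Ignition mass of stage 1 = 219,000+34,500 + 45,200+6,930 + 10,000+666 + 3,450 = 319,746 kg.
Stage 1: m₀ = 319,746 kg, m_f = 319,746 − 219,000 = 100,746 kg; Δv = 433×9.80665×ln(3.174) = 4246.3×1.1549 ≈ 4904 m/s.
Stage 2: m₀ = 66,246 kg, m_f = 66,246 − 45,200 = 21,046 kg; Δv = 449×9.80665×ln(3.148) = 4403.2×1.1467 ≈ 5049 m/s.
Stage 3: m₀ = 14,116 kg, m_f = 14,116 − 10,000 = 4,116 kg; Δv = 300×9.80665×ln(3.43) = 2942.0×1.2324 ≈ 3626 m/s.
Total Δv = 4904 + 5049 + 3626 = 13579 m/s.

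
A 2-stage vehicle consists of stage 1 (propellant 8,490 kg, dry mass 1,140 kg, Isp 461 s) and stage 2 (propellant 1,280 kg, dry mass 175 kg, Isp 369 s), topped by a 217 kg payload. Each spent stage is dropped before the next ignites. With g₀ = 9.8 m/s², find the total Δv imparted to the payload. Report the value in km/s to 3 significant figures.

Ignition mass of stage 1 = 8,490+1,140 + 1,280+175 + 217 = 11,302 kg.
Stage 1: m₀ = 11,302 kg, m_f = 11,302 − 8,490 = 2,812 kg; Δv = 461×9.8×ln(4.019) = 4517.8×1.3911 ≈ 6285 m/s.
Stage 2: m₀ = 1,672 kg, m_f = 1,672 − 1,280 = 392 kg; Δv = 369×9.8×ln(4.265) = 3616.2×1.4505 ≈ 5245 m/s.
Total Δv = 6285 + 5245 = 11530 m/s.

Δv ≈ 11.5 km/s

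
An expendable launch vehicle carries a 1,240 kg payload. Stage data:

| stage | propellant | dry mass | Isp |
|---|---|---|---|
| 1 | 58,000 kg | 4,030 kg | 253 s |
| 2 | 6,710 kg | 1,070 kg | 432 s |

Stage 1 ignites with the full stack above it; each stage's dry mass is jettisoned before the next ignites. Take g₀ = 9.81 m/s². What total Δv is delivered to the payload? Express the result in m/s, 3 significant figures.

Ignition mass of stage 1 = 58,000+4,030 + 6,710+1,070 + 1,240 = 71,050 kg.
Stage 1: m₀ = 71,050 kg, m_f = 71,050 − 58,000 = 13,050 kg; Δv = 253×9.81×ln(5.444) = 2481.9×1.6946 ≈ 4206 m/s.
Stage 2: m₀ = 9,020 kg, m_f = 9,020 − 6,710 = 2,310 kg; Δv = 432×9.81×ln(3.905) = 4237.9×1.3622 ≈ 5773 m/s.
Total Δv = 4206 + 5773 = 9979 m/s.

Δv ≈ 9980 m/s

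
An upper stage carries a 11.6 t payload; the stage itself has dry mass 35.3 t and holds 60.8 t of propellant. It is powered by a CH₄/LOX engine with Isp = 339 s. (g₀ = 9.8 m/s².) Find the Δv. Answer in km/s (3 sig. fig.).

Δv ≈ 2.76 km/s

v_e = Isp · g₀ = 339 × 9.8 = 3322.2 m/s.
m₀ = payload + dry + propellant = 11.6 + 35.3 + 60.8 = 107.7 t.
m_f = payload + dry = 11.6 + 35.3 = 46.9 t.
Δv = v_e · ln(m₀/m_f) = 3322.2 × ln(2.296) = 3322.2 × 0.8313 ≈ 2761.9 m/s.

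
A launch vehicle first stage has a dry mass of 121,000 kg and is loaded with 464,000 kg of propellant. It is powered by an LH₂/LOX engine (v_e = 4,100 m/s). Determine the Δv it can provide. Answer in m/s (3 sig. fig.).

m₀ = m_dry + m_prop = 121,000 + 464,000 = 585,000 kg.
Rocket equation: Δv = v_e · ln(m₀/m_f) = 4100.0 × ln(4.835) = 4100.0 × 1.5758 ≈ 6460.9 m/s.

Δv ≈ 6460 m/s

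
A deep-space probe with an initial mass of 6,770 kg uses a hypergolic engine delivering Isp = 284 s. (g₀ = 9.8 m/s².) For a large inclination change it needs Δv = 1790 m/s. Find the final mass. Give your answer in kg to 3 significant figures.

v_e = Isp · g₀ = 284 × 9.8 = 2783.2 m/s.
Using Δv = v_e ln(m₀/m_f): m₀/m_f = exp(Δv / v_e) = exp(1790 / 2783.2) = exp(0.6431) = 1.9025.
m_f = m₀ / 1.9025 = 6,770 / 1.9025 = 3,558.48 kg.

final mass ≈ 3560 kg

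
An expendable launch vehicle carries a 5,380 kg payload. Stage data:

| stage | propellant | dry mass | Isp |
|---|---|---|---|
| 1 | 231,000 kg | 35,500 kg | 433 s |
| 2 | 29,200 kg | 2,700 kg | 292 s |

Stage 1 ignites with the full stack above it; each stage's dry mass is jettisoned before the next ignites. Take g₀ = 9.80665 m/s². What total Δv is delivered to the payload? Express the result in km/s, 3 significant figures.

Δv ≈ 10.4 km/s

Ignition mass of stage 1 = 231,000+35,500 + 29,200+2,700 + 5,380 = 303,780 kg.
Stage 1: m₀ = 303,780 kg, m_f = 303,780 − 231,000 = 72,780 kg; Δv = 433×9.80665×ln(4.174) = 4246.3×1.4289 ≈ 6067 m/s.
Stage 2: m₀ = 37,280 kg, m_f = 37,280 − 29,200 = 8,080 kg; Δv = 292×9.80665×ln(4.614) = 2863.5×1.5291 ≈ 4379 m/s.
Total Δv = 6067 + 4379 = 10446 m/s.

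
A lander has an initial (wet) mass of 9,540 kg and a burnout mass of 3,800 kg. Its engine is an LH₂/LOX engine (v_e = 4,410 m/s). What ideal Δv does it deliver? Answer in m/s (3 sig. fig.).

Δv ≈ 4060 m/s

Δv = v_e · ln(m₀/m_f) = 4410.0 × ln(2.511) = 4410.0 × 0.9205 ≈ 4059.4 m/s.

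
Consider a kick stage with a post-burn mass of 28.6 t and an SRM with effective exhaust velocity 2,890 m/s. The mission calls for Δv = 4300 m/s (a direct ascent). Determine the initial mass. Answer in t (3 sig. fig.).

m₀/m_f = exp(Δv / v_e) = exp(4300 / 2890.0) = exp(1.4879) = 4.4277.
m₀ = m_f × 4.4277 = 28.6 × 4.4277 = 126.632 t.

initial mass ≈ 127 t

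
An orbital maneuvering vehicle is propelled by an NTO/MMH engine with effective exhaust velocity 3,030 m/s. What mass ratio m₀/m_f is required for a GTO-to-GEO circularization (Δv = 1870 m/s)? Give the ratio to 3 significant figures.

Using Δv = v_e ln(m₀/m_f): m₀/m_f = exp(Δv / v_e) = exp(1870 / 3030.0) = exp(0.6172) = 1.8537.

mass ratio ≈ 1.85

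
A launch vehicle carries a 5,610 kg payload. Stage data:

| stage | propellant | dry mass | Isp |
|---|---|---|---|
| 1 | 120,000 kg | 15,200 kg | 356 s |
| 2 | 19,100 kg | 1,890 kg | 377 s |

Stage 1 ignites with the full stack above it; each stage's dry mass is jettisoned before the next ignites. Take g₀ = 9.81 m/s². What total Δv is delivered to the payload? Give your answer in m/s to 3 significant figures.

Δv ≈ 9410 m/s

Ignition mass of stage 1 = 120,000+15,200 + 19,100+1,890 + 5,610 = 161,800 kg.
Stage 1: m₀ = 161,800 kg, m_f = 161,800 − 120,000 = 41,800 kg; Δv = 356×9.81×ln(3.871) = 3492.4×1.3535 ≈ 4727 m/s.
Stage 2: m₀ = 26,600 kg, m_f = 26,600 − 19,100 = 7,500 kg; Δv = 377×9.81×ln(3.547) = 3698.4×1.2660 ≈ 4682 m/s.
Total Δv = 4727 + 4682 = 9409 m/s.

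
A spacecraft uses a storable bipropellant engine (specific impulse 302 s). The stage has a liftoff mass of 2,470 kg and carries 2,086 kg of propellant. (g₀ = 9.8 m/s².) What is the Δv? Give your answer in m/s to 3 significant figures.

v_e = Isp · g₀ = 302 × 9.8 = 2959.6 m/s.
m_f = m₀ − m_prop = 2,470 − 2,086 = 384 kg.
Rocket equation: Δv = v_e · ln(m₀/m_f) = 2959.6 × ln(6.432) = 2959.6 × 1.8613 ≈ 5508.8 m/s.

Δv ≈ 5510 m/s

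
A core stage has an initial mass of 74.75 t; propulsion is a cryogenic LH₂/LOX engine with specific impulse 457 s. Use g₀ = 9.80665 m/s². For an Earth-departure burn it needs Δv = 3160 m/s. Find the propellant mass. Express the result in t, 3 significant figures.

v_e = Isp · g₀ = 457 × 9.80665 = 4481.6 m/s.
Using Δv = v_e ln(m₀/m_f): m₀/m_f = exp(Δv / v_e) = exp(3160 / 4481.6) = exp(0.7051) = 2.0240.
m_f = 74.75 / 2.0240 = 36.9318 t, so propellant = m₀ − m_f = 74.75 − 36.9318 = 37.8182 t.

propellant mass ≈ 37.8 t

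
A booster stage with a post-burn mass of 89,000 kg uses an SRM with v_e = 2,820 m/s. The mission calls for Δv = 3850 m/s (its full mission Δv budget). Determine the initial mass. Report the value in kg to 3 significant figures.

By the Tsiolkovsky rocket equation, m₀/m_f = exp(Δv / v_e) = exp(3850 / 2820.0) = exp(1.3652) = 3.9167.
m₀ = m_f × 3.9167 = 89,000 × 3.9167 = 348,586 kg.

initial mass ≈ 349000 kg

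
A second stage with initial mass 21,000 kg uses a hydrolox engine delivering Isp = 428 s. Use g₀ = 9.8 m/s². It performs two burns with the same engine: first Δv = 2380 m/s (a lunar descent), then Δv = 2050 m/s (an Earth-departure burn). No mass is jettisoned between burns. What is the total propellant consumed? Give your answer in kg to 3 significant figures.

total propellant consumed ≈ 13700 kg

v_e = Isp · g₀ = 428 × 9.8 = 4194.4 m/s.
After the first burn: m = 21000 × exp(−2380/4194.4) = 21000 × 0.56698 = 11,906.6 kg.
After the second burn: m = 11,906.6 × exp(−2050/4194.4) = 11,906.6 × 0.61339 = 7,303.39 kg.
Total propellant = m₀ − m_final = 21000 − 7,303.39 = 13,696.61 kg.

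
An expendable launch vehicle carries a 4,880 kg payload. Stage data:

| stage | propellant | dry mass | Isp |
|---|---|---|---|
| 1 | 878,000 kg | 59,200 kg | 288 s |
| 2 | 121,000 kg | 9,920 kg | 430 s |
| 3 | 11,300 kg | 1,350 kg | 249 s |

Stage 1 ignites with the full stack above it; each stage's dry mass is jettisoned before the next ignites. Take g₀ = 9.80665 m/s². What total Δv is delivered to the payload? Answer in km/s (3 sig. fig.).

Δv ≈ 14.3 km/s

Ignition mass of stage 1 = 878,000+59,200 + 121,000+9,920 + 11,300+1,350 + 4,880 = 1,085,650 kg.
Stage 1: m₀ = 1,085,650 kg, m_f = 1,085,650 − 878,000 = 207,650 kg; Δv = 288×9.80665×ln(5.228) = 2824.3×1.6541 ≈ 4672 m/s.
Stage 2: m₀ = 148,450 kg, m_f = 148,450 − 121,000 = 27,450 kg; Δv = 430×9.80665×ln(5.408) = 4216.9×1.6879 ≈ 7118 m/s.
Stage 3: m₀ = 17,530 kg, m_f = 17,530 − 11,300 = 6,230 kg; Δv = 249×9.80665×ln(2.814) = 2441.9×1.0345 ≈ 2526 m/s.
Total Δv = 4672 + 7118 + 2526 = 14316 m/s.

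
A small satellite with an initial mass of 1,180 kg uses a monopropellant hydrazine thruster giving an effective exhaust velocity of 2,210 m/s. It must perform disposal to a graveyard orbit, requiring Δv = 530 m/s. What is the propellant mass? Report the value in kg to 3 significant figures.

From the ideal rocket equation, m₀/m_f = exp(Δv / v_e) = exp(530 / 2210.0) = exp(0.2398) = 1.2710.
m_f = 1,180 / 1.2710 = 928.403 kg, so propellant = m₀ − m_f = 1,180 − 928.403 = 251.597 kg.

propellant mass ≈ 252 kg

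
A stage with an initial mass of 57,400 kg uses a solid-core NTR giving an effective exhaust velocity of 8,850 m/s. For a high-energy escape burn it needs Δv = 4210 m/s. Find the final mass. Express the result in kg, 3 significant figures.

final mass ≈ 35700 kg

m₀/m_f = exp(Δv / v_e) = exp(4210 / 8850.0) = exp(0.4757) = 1.6092.
m_f = m₀ / 1.6092 = 57,400 / 1.6092 = 35,669.9 kg.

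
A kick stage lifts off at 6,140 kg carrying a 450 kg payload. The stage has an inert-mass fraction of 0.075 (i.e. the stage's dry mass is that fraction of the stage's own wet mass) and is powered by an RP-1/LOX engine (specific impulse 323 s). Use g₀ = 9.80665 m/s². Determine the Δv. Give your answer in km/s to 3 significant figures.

Stage wet mass = m₀ − payload = 6,140 − 450 = 5,690 kg.
Stage dry mass = ε × stage wet mass = 0.075 × 5,690 = 426.75 kg.
Burnout mass m_f = stage dry + payload = 426.75 + 450 = 876.75 kg.
v_e = Isp · g₀ = 323 × 9.80665 = 3167.5 m/s.
Δv = v_e · ln(6,140/876.75) = 3167.5 × ln(7.003) = 3167.5 × 1.9464 ≈ 6165 m/s.

Δv ≈ 6.17 km/s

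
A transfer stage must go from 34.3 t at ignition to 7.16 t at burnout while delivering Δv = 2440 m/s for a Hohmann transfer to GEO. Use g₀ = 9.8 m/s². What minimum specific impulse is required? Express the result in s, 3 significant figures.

ln(m₀/m_f) = ln(34300/7160) = ln(4.791) = 1.5666.
Rocket equation: v_e = Δv / ln(m₀/m_f) = 2440 / 1.5666 = 1557.5 m/s.
Isp = v_e / g₀ = 1557.5 / 9.8 = 158.9 s.

Isp ≈ 159 s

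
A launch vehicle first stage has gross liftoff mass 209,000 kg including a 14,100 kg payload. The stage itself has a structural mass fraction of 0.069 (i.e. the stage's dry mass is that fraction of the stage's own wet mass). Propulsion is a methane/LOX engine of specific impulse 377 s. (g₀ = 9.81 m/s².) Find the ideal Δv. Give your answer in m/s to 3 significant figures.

Δv ≈ 7490 m/s

Stage wet mass = m₀ − payload = 209,000 − 14,100 = 194,900 kg.
Stage dry mass = ε × stage wet mass = 0.069 × 194,900 = 13,448.1 kg.
Burnout mass m_f = stage dry + payload = 13,448.1 + 14,100 = 27,548.1 kg.
v_e = Isp · g₀ = 377 × 9.81 = 3698.4 m/s.
Using Δv = v_e ln(m₀/m_f): Δv = v_e · ln(209,000/27,548.1) = 3698.4 × ln(7.587) = 3698.4 × 2.0264 ≈ 7494 m/s.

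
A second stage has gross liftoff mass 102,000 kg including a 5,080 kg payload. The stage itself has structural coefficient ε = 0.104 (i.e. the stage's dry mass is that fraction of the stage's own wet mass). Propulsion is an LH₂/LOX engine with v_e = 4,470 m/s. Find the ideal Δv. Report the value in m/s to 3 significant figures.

Stage wet mass = m₀ − payload = 102,000 − 5,080 = 96,920 kg.
Stage dry mass = ε × stage wet mass = 0.104 × 96,920 = 10,079.7 kg.
Burnout mass m_f = stage dry + payload = 10,079.7 + 5,080 = 15,159.7 kg.
Δv = v_e · ln(102,000/15,159.7) = 4470.0 × ln(6.728) = 4470.0 × 1.9063 ≈ 8521 m/s.

Δv ≈ 8520 m/s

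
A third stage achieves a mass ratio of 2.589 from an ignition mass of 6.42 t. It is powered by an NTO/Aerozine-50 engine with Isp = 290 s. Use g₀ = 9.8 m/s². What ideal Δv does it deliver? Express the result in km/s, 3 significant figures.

Δv ≈ 2.70 km/s

v_e = Isp · g₀ = 290 × 9.8 = 2842.0 m/s.
Δv = v_e · ln(2.589) = 2842.0 × 0.9513 ≈ 2703.5 m/s.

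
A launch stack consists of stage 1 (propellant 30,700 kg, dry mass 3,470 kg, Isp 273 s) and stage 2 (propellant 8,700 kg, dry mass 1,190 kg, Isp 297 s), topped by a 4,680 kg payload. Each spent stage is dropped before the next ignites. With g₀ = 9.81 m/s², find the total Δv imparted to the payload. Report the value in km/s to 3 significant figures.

Δv ≈ 5.31 km/s

Ignition mass of stage 1 = 30,700+3,470 + 8,700+1,190 + 4,680 = 48,740 kg.
Stage 1: m₀ = 48,740 kg, m_f = 48,740 − 30,700 = 18,040 kg; Δv = 273×9.81×ln(2.702) = 2678.1×0.9939 ≈ 2662 m/s.
Stage 2: m₀ = 14,570 kg, m_f = 14,570 − 8,700 = 5,870 kg; Δv = 297×9.81×ln(2.482) = 2913.6×0.9091 ≈ 2649 m/s.
Total Δv = 2662 + 2649 = 5311 m/s.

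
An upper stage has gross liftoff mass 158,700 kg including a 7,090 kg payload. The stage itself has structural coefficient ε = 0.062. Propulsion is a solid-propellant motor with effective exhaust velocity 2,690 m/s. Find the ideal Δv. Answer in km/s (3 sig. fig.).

Stage wet mass = m₀ − payload = 158,700 − 7,090 = 151,610 kg.
Stage dry mass = ε × stage wet mass = 0.062 × 151,610 = 9,399.82 kg.
Burnout mass m_f = stage dry + payload = 9,399.82 + 7,090 = 16,489.82 kg.
Δv = v_e · ln(158,700/16,489.82) = 2690.0 × ln(9.624) = 2690.0 × 2.2643 ≈ 6091 m/s.

Δv ≈ 6.09 km/s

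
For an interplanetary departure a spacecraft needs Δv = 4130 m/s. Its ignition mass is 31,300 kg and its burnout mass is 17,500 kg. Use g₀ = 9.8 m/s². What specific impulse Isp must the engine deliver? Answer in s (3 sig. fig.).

Isp ≈ 725 s

ln(m₀/m_f) = ln(31300/17500) = ln(1.789) = 0.5814.
Using Δv = v_e ln(m₀/m_f): v_e = Δv / ln(m₀/m_f) = 4130 / 0.5814 = 7103.3 m/s.
Isp = v_e / g₀ = 7103.3 / 9.8 = 724.8 s.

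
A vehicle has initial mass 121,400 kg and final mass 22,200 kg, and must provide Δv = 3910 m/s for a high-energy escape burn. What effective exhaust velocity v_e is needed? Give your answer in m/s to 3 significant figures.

ln(m₀/m_f) = ln(121400/22200) = ln(5.468) = 1.6990.
From the ideal rocket equation, v_e = Δv / ln(m₀/m_f) = 3910 / 1.6990 = 2301.4 m/s.

v_e ≈ 2300 m/s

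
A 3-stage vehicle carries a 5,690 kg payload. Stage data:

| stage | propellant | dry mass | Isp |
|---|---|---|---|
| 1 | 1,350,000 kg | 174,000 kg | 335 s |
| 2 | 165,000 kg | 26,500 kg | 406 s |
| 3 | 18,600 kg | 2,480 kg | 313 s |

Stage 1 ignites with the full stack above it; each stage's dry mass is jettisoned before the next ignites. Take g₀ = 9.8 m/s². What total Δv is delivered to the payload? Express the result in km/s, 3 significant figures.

Δv ≈ 14.1 km/s

Ignition mass of stage 1 = 1,350,000+174,000 + 165,000+26,500 + 18,600+2,480 + 5,690 = 1,742,270 kg.
Stage 1: m₀ = 1,742,270 kg, m_f = 1,742,270 − 1,350,000 = 392,270 kg; Δv = 335×9.8×ln(4.442) = 3283.0×1.4910 ≈ 4895 m/s.
Stage 2: m₀ = 218,270 kg, m_f = 218,270 − 165,000 = 53,270 kg; Δv = 406×9.8×ln(4.097) = 3978.8×1.4104 ≈ 5612 m/s.
Stage 3: m₀ = 26,770 kg, m_f = 26,770 − 18,600 = 8,170 kg; Δv = 313×9.8×ln(3.277) = 3067.4×1.1868 ≈ 3640 m/s.
Total Δv = 4895 + 5612 + 3640 = 14147 m/s.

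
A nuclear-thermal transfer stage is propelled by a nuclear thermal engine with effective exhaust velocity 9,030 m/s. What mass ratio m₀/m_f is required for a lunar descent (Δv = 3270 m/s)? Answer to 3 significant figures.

Using Δv = v_e ln(m₀/m_f): m₀/m_f = exp(Δv / v_e) = exp(3270 / 9030.0) = exp(0.3621) = 1.4364.

mass ratio ≈ 1.44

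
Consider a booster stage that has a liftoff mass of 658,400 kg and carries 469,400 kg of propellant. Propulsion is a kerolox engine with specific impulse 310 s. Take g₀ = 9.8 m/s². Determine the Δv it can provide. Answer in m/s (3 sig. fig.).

v_e = Isp · g₀ = 310 × 9.8 = 3038.0 m/s.
m_f = m₀ − m_prop = 658,400 − 469,400 = 189,000 kg.
Rocket equation: Δv = v_e · ln(m₀/m_f) = 3038.0 × ln(3.484) = 3038.0 × 1.2481 ≈ 3791.6 m/s.

Δv ≈ 3790 m/s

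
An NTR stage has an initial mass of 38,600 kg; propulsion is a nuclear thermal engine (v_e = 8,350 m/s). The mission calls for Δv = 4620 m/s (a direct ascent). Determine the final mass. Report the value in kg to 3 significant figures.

m₀/m_f = exp(Δv / v_e) = exp(4620 / 8350.0) = exp(0.5533) = 1.7390.
m_f = m₀ / 1.7390 = 38,600 / 1.7390 = 22,196.7 kg.

final mass ≈ 22200 kg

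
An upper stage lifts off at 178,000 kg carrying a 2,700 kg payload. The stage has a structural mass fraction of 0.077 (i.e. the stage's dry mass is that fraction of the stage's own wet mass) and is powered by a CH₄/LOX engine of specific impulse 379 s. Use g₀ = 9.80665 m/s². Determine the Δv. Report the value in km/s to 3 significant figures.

Δv ≈ 8.91 km/s

Stage wet mass = m₀ − payload = 178,000 − 2,700 = 175,300 kg.
Stage dry mass = ε × stage wet mass = 0.077 × 175,300 = 13,498.1 kg.
Burnout mass m_f = stage dry + payload = 13,498.1 + 2,700 = 16,198.1 kg.
v_e = Isp · g₀ = 379 × 9.80665 = 3716.7 m/s.
Δv = v_e · ln(178,000/16,198.1) = 3716.7 × ln(10.99) = 3716.7 × 2.3969 ≈ 8909 m/s.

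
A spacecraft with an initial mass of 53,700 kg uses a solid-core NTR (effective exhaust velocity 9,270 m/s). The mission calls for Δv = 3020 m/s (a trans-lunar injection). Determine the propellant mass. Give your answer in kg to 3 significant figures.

m₀/m_f = exp(Δv / v_e) = exp(3020 / 9270.0) = exp(0.3258) = 1.3851.
m_f = 53,700 / 1.3851 = 38,769.8 kg, so propellant = m₀ − m_f = 53,700 − 38,769.8 = 14,930.2 kg.

propellant mass ≈ 14900 kg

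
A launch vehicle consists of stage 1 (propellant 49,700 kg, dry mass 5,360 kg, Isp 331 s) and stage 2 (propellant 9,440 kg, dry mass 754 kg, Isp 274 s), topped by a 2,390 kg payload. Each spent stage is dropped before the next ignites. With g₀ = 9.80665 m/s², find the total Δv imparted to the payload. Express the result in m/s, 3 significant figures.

Δv ≈ 8030 m/s

Ignition mass of stage 1 = 49,700+5,360 + 9,440+754 + 2,390 = 67,644 kg.
Stage 1: m₀ = 67,644 kg, m_f = 67,644 − 49,700 = 17,944 kg; Δv = 331×9.80665×ln(3.77) = 3246.0×1.3270 ≈ 4307 m/s.
Stage 2: m₀ = 12,584 kg, m_f = 12,584 − 9,440 = 3,144 kg; Δv = 274×9.80665×ln(4.003) = 2687.0×1.3869 ≈ 3727 m/s.
Total Δv = 4307 + 3727 = 8034 m/s.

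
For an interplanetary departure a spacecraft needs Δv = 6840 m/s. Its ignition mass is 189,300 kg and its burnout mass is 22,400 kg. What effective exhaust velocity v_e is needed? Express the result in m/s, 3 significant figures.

v_e ≈ 3200 m/s

ln(m₀/m_f) = ln(189300/22400) = ln(8.451) = 2.1343.
By the Tsiolkovsky rocket equation, v_e = Δv / ln(m₀/m_f) = 6840 / 2.1343 = 3204.8 m/s.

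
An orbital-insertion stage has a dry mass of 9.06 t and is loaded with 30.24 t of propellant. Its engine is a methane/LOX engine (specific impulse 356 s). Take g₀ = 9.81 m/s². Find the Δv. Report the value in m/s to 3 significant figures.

v_e = Isp · g₀ = 356 × 9.81 = 3492.4 m/s.
m₀ = m_dry + m_prop = 9.06 + 30.24 = 39.3 t.
By the Tsiolkovsky rocket equation, Δv = v_e · ln(m₀/m_f) = 3492.4 × ln(4.338) = 3492.4 × 1.4674 ≈ 5124.5 m/s.

Δv ≈ 5120 m/s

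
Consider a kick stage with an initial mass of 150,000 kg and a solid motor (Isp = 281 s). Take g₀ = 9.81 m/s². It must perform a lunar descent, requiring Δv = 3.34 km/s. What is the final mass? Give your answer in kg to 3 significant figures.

final mass ≈ 44700 kg

v_e = Isp · g₀ = 281 × 9.81 = 2756.6 m/s.
From the ideal rocket equation, m₀/m_f = exp(Δv / v_e) = exp(3340 / 2756.6) = exp(1.2116) = 3.3590.
m_f = m₀ / 3.3590 = 150,000 / 3.3590 = 44,656.1 kg.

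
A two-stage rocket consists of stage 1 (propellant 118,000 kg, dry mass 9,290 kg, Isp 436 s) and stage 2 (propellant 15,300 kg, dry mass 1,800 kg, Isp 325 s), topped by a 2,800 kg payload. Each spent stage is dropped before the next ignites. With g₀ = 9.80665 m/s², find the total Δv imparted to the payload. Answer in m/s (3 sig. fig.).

Δv ≈ 11600 m/s

Ignition mass of stage 1 = 118,000+9,290 + 15,300+1,800 + 2,800 = 147,190 kg.
Stage 1: m₀ = 147,190 kg, m_f = 147,190 − 118,000 = 29,190 kg; Δv = 436×9.80665×ln(5.042) = 4275.7×1.6179 ≈ 6918 m/s.
Stage 2: m₀ = 19,900 kg, m_f = 19,900 − 15,300 = 4,600 kg; Δv = 325×9.80665×ln(4.326) = 3187.2×1.4647 ≈ 4668 m/s.
Total Δv = 6918 + 4668 = 11586 m/s.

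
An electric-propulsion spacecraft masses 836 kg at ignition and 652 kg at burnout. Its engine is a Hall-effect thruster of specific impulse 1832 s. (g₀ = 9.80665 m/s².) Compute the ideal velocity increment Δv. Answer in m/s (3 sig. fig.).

v_e = Isp · g₀ = 1832 × 9.80665 = 17965.8 m/s.
Rocket equation: Δv = v_e · ln(m₀/m_f) = 17965.8 × ln(1.282) = 17965.8 × 0.2486 ≈ 4466.0 m/s.

Δv ≈ 4470 m/s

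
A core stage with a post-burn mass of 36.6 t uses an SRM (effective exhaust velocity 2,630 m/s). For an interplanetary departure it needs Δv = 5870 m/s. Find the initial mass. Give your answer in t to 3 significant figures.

By the Tsiolkovsky rocket equation, m₀/m_f = exp(Δv / v_e) = exp(5870 / 2630.0) = exp(2.2319) = 9.3179.
m₀ = m_f × 9.3179 = 36.6 × 9.3179 = 341.035 t.

initial mass ≈ 341 t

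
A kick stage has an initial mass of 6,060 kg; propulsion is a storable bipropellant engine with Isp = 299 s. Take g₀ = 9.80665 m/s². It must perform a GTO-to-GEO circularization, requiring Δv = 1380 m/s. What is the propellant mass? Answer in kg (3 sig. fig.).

propellant mass ≈ 2270 kg

v_e = Isp · g₀ = 299 × 9.80665 = 2932.2 m/s.
By the Tsiolkovsky rocket equation, m₀/m_f = exp(Δv / v_e) = exp(1380 / 2932.2) = exp(0.4706) = 1.6010.
m_f = 6,060 / 1.6010 = 3,785.13 kg, so propellant = m₀ − m_f = 6,060 − 3,785.13 = 2,274.87 kg.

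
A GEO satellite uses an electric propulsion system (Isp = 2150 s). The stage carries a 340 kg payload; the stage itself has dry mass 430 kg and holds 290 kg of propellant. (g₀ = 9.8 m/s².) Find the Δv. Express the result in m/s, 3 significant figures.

Δv ≈ 6730 m/s

v_e = Isp · g₀ = 2150 × 9.8 = 21070.0 m/s.
m₀ = payload + dry + propellant = 340 + 430 + 290 = 1,060 kg.
m_f = payload + dry = 340 + 430 = 770 kg.
Δv = v_e · ln(m₀/m_f) = 21070.0 × ln(1.377) = 21070.0 × 0.3196 ≈ 6734.7 m/s.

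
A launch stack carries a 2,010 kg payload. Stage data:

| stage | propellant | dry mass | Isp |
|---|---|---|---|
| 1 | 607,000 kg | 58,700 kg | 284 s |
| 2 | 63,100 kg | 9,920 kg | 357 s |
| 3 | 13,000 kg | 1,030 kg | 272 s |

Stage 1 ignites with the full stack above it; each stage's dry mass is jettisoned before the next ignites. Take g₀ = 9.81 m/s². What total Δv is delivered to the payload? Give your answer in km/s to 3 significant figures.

Δv ≈ 13.3 km/s

Ignition mass of stage 1 = 607,000+58,700 + 63,100+9,920 + 13,000+1,030 + 2,010 = 754,760 kg.
Stage 1: m₀ = 754,760 kg, m_f = 754,760 − 607,000 = 147,760 kg; Δv = 284×9.81×ln(5.108) = 2786.0×1.6308 ≈ 4544 m/s.
Stage 2: m₀ = 89,060 kg, m_f = 89,060 − 63,100 = 25,960 kg; Δv = 357×9.81×ln(3.431) = 3502.2×1.2328 ≈ 4317 m/s.
Stage 3: m₀ = 16,040 kg, m_f = 16,040 − 13,000 = 3,040 kg; Δv = 272×9.81×ln(5.276) = 2668.3×1.6632 ≈ 4438 m/s.
Total Δv = 4544 + 4317 + 4438 = 13299 m/s.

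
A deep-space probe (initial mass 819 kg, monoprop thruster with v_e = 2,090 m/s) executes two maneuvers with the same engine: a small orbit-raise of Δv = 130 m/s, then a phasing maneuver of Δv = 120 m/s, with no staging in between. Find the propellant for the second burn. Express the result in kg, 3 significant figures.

propellant for the second burn ≈ 42.9 kg

After the first burn: m = 819 × exp(−130/2090.0) = 819 × 0.93969 = 769.606 kg.
After the second burn: m = 769.606 × exp(−120/2090.0) = 769.606 × 0.94420 = 726.662 kg.
Second-burn propellant = 769.606 − 726.662 = 42.944 kg.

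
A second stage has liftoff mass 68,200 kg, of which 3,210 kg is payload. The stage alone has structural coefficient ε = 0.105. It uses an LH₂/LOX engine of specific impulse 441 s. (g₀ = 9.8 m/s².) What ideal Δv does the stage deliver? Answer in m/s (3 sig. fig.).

Δv ≈ 8280 m/s

Stage wet mass = m₀ − payload = 68,200 − 3,210 = 64,990 kg.
Stage dry mass = ε × stage wet mass = 0.105 × 64,990 = 6,823.95 kg.
Burnout mass m_f = stage dry + payload = 6,823.95 + 3,210 = 10,033.95 kg.
v_e = Isp · g₀ = 441 × 9.8 = 4321.8 m/s.
Rocket equation: Δv = v_e · ln(68,200/10,033.95) = 4321.8 × ln(6.797) = 4321.8 × 1.9165 ≈ 8283 m/s.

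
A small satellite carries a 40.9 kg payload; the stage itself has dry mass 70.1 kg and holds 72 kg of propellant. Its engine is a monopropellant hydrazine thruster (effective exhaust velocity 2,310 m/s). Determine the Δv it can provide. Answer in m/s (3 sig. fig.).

Δv ≈ 1150 m/s

m₀ = payload + dry + propellant = 40.9 + 70.1 + 72 = 183 kg.
m_f = payload + dry = 40.9 + 70.1 = 111 kg.
Δv = v_e · ln(m₀/m_f) = 2310.0 × ln(1.649) = 2310.0 × 0.5000 ≈ 1154.9 m/s.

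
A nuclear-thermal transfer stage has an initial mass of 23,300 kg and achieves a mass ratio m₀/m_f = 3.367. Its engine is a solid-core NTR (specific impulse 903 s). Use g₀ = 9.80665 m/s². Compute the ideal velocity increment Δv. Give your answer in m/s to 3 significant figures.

Δv ≈ 10800 m/s

v_e = Isp · g₀ = 903 × 9.80665 = 8855.4 m/s.
Δv = v_e · ln(3.367) = 8855.4 × 1.2140 ≈ 10750.7 m/s.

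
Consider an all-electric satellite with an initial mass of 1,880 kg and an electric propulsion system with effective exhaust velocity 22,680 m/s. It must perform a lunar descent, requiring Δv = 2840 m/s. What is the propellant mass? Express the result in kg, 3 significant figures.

propellant mass ≈ 221 kg

m₀/m_f = exp(Δv / v_e) = exp(2840 / 22680.0) = exp(0.1252) = 1.1334.
m_f = 1,880 / 1.1334 = 1,658.73 kg, so propellant = m₀ − m_f = 1,880 − 1,658.73 = 221.27 kg.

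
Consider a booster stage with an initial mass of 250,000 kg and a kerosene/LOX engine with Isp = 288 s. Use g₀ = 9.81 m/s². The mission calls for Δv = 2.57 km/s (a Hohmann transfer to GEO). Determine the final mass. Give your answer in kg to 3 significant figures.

v_e = Isp · g₀ = 288 × 9.81 = 2825.3 m/s.
m₀/m_f = exp(Δv / v_e) = exp(2570 / 2825.3) = exp(0.9096) = 2.4834.
m_f = m₀ / 2.4834 = 250,000 / 2.4834 = 100,668 kg.

final mass ≈ 101000 kg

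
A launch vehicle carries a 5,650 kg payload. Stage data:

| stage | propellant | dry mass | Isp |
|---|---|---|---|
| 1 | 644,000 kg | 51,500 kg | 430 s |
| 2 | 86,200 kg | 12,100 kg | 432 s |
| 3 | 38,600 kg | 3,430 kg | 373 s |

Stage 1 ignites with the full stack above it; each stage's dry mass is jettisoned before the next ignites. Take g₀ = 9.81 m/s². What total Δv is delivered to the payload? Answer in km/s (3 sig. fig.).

Ignition mass of stage 1 = 644,000+51,500 + 86,200+12,100 + 38,600+3,430 + 5,650 = 841,480 kg.
Stage 1: m₀ = 841,480 kg, m_f = 841,480 − 644,000 = 197,480 kg; Δv = 430×9.81×ln(4.261) = 4218.3×1.4495 ≈ 6115 m/s.
Stage 2: m₀ = 145,980 kg, m_f = 145,980 − 86,200 = 59,780 kg; Δv = 432×9.81×ln(2.442) = 4237.9×0.8928 ≈ 3784 m/s.
Stage 3: m₀ = 47,680 kg, m_f = 47,680 − 38,600 = 9,080 kg; Δv = 373×9.81×ln(5.251) = 3659.1×1.6584 ≈ 6068 m/s.
Total Δv = 6115 + 3784 + 6068 = 15967 m/s.

Δv ≈ 16.0 km/s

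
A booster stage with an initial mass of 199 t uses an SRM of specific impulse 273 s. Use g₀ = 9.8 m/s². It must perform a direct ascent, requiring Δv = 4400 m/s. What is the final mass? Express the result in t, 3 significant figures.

v_e = Isp · g₀ = 273 × 9.8 = 2675.4 m/s.
By the Tsiolkovsky rocket equation, m₀/m_f = exp(Δv / v_e) = exp(4400 / 2675.4) = exp(1.6446) = 5.1790.
m_f = m₀ / 5.1790 = 199 / 5.1790 = 38.4244 t.

final mass ≈ 38.4 t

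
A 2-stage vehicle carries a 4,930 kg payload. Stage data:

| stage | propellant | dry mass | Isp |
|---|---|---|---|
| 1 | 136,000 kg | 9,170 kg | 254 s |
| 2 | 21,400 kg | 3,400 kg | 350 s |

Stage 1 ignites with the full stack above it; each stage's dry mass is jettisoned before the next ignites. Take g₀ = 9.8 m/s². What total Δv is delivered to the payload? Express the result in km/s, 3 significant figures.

Δv ≈ 8.11 km/s

Ignition mass of stage 1 = 136,000+9,170 + 21,400+3,400 + 4,930 = 174,900 kg.
Stage 1: m₀ = 174,900 kg, m_f = 174,900 − 136,000 = 38,900 kg; Δv = 254×9.8×ln(4.496) = 2489.2×1.5032 ≈ 3742 m/s.
Stage 2: m₀ = 29,730 kg, m_f = 29,730 − 21,400 = 8,330 kg; Δv = 350×9.8×ln(3.569) = 3430.0×1.2723 ≈ 4364 m/s.
Total Δv = 3742 + 4364 = 8106 m/s.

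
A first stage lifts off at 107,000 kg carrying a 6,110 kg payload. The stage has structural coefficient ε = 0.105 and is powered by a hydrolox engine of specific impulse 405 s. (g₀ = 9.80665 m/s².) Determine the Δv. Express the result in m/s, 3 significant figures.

Stage wet mass = m₀ − payload = 107,000 − 6,110 = 100,890 kg.
Stage dry mass = ε × stage wet mass = 0.105 × 100,890 = 10,593.5 kg.
Burnout mass m_f = stage dry + payload = 10,593.5 + 6,110 = 16,703.5 kg.
v_e = Isp · g₀ = 405 × 9.80665 = 3971.7 m/s.
From the ideal rocket equation, Δv = v_e · ln(107,000/16,703.5) = 3971.7 × ln(6.406) = 3971.7 × 1.8572 ≈ 7376 m/s.

Δv ≈ 7380 m/s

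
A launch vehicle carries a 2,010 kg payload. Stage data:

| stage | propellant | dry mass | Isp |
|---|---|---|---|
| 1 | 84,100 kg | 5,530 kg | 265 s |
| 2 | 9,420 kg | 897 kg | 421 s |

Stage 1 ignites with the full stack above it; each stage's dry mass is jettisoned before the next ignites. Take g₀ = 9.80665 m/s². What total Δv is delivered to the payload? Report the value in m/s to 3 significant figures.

Ignition mass of stage 1 = 84,100+5,530 + 9,420+897 + 2,010 = 101,957 kg.
Stage 1: m₀ = 101,957 kg, m_f = 101,957 − 84,100 = 17,857 kg; Δv = 265×9.80665×ln(5.71) = 2598.8×1.7422 ≈ 4527 m/s.
Stage 2: m₀ = 12,327 kg, m_f = 12,327 − 9,420 = 2,907 kg; Δv = 421×9.80665×ln(4.24) = 4128.6×1.4447 ≈ 5964 m/s.
Total Δv = 4527 + 5964 = 10491 m/s.

Δv ≈ 10500 m/s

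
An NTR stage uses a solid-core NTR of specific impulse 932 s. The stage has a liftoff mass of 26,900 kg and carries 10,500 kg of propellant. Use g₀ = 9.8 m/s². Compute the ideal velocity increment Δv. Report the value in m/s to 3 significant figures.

Δv ≈ 4520 m/s

v_e = Isp · g₀ = 932 × 9.8 = 9133.6 m/s.
m_f = m₀ − m_prop = 26,900 − 10,500 = 16,400 kg.
From the ideal rocket equation, Δv = v_e · ln(m₀/m_f) = 9133.6 × ln(1.64) = 9133.6 × 0.4948 ≈ 4519.7 m/s.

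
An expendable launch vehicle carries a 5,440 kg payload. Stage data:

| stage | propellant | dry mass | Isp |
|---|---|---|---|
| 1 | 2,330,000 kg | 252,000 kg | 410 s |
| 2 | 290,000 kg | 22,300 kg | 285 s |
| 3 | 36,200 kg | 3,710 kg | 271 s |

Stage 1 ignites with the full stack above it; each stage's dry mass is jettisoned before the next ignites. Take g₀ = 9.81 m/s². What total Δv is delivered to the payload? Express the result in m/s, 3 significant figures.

Ignition mass of stage 1 = 2,330,000+252,000 + 290,000+22,300 + 36,200+3,710 + 5,440 = 2,939,650 kg.
Stage 1: m₀ = 2,939,650 kg, m_f = 2,939,650 − 2,330,000 = 609,650 kg; Δv = 410×9.81×ln(4.822) = 4022.1×1.5732 ≈ 6327 m/s.
Stage 2: m₀ = 357,650 kg, m_f = 357,650 − 290,000 = 67,650 kg; Δv = 285×9.81×ln(5.287) = 2795.9×1.6652 ≈ 4656 m/s.
Stage 3: m₀ = 45,350 kg, m_f = 45,350 − 36,200 = 9,150 kg; Δv = 271×9.81×ln(4.956) = 2658.5×1.6007 ≈ 4255 m/s.
Total Δv = 6327 + 4656 + 4255 = 15238 m/s.

Δv ≈ 15200 m/s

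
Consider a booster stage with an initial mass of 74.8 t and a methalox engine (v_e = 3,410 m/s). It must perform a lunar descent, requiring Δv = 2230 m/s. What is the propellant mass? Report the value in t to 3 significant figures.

propellant mass ≈ 35.9 t

From the ideal rocket equation, m₀/m_f = exp(Δv / v_e) = exp(2230 / 3410.0) = exp(0.6540) = 1.9231.
m_f = 74.8 / 1.9231 = 38.8955 t, so propellant = m₀ − m_f = 74.8 − 38.8955 = 35.9045 t.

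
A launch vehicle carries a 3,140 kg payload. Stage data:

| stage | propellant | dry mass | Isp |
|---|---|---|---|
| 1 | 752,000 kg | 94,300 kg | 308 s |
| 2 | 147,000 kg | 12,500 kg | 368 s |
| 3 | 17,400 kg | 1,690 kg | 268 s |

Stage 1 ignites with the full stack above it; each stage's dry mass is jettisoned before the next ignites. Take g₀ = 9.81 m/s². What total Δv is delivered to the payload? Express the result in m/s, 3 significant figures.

Δv ≈ 14000 m/s

Ignition mass of stage 1 = 752,000+94,300 + 147,000+12,500 + 17,400+1,690 + 3,140 = 1,028,030 kg.
Stage 1: m₀ = 1,028,030 kg, m_f = 1,028,030 − 752,000 = 276,030 kg; Δv = 308×9.81×ln(3.724) = 3021.5×1.3149 ≈ 3973 m/s.
Stage 2: m₀ = 181,730 kg, m_f = 181,730 − 147,000 = 34,730 kg; Δv = 368×9.81×ln(5.233) = 3610.1×1.6549 ≈ 5974 m/s.
Stage 3: m₀ = 22,230 kg, m_f = 22,230 − 17,400 = 4,830 kg; Δv = 268×9.81×ln(4.602) = 2629.1×1.5266 ≈ 4014 m/s.
Total Δv = 3973 + 5974 + 4014 = 13961 m/s.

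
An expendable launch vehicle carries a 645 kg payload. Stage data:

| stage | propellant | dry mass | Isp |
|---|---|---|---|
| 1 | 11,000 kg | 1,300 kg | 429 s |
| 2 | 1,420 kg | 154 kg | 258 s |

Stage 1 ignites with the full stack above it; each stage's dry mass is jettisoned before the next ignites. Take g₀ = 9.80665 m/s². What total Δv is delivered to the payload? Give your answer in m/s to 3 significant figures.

Δv ≈ 8550 m/s

Ignition mass of stage 1 = 11,000+1,300 + 1,420+154 + 645 = 14,519 kg.
Stage 1: m₀ = 14,519 kg, m_f = 14,519 − 11,000 = 3,519 kg; Δv = 429×9.80665×ln(4.126) = 4207.1×1.4173 ≈ 5963 m/s.
Stage 2: m₀ = 2,219 kg, m_f = 2,219 − 1,420 = 799 kg; Δv = 258×9.80665×ln(2.777) = 2530.1×1.0215 ≈ 2584 m/s.
Total Δv = 5963 + 2584 = 8547 m/s.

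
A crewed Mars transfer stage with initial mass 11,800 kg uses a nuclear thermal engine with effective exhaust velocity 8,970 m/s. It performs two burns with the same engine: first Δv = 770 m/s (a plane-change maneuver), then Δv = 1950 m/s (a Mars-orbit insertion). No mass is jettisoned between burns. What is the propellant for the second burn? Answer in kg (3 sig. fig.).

After the first burn: m = 11800 × exp(−770/8970.0) = 11800 × 0.91774 = 10,829.3 kg.
After the second burn: m = 10,829.3 × exp(−1950/8970.0) = 10,829.3 × 0.80462 = 8,713.47 kg.
Second-burn propellant = 10,829.3 − 8,713.47 = 2,115.83 kg.

propellant for the second burn ≈ 2120 kg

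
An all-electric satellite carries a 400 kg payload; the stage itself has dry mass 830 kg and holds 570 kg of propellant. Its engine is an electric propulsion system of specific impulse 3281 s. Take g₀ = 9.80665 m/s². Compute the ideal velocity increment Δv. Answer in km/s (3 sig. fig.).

v_e = Isp · g₀ = 3281 × 9.80665 = 32175.6 m/s.
m₀ = payload + dry + propellant = 400 + 830 + 570 = 1,800 kg.
m_f = payload + dry = 400 + 830 = 1,230 kg.
Rocket equation: Δv = v_e · ln(m₀/m_f) = 32175.6 × ln(1.463) = 32175.6 × 0.3808 ≈ 12251.6 m/s.

Δv ≈ 12.3 km/s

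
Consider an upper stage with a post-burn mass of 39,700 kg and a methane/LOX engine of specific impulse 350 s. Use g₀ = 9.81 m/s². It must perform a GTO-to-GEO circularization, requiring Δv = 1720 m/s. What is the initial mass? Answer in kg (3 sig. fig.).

v_e = Isp · g₀ = 350 × 9.81 = 3433.5 m/s.
Rocket equation: m₀/m_f = exp(Δv / v_e) = exp(1720 / 3433.5) = exp(0.5009) = 1.6503.
m₀ = m_f × 1.6503 = 39,700 × 1.6503 = 65,516.9 kg.

initial mass ≈ 65500 kg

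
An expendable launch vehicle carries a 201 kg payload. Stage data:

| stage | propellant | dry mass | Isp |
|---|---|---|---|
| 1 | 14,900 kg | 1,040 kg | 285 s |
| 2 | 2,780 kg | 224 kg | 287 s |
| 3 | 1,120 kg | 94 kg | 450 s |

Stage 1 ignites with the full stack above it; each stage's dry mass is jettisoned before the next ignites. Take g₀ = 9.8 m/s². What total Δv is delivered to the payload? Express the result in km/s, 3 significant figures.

Ignition mass of stage 1 = 14,900+1,040 + 2,780+224 + 1,120+94 + 201 = 20,359 kg.
Stage 1: m₀ = 20,359 kg, m_f = 20,359 − 14,900 = 5,459 kg; Δv = 285×9.8×ln(3.729) = 2793.0×1.3163 ≈ 3676 m/s.
Stage 2: m₀ = 4,419 kg, m_f = 4,419 − 2,780 = 1,639 kg; Δv = 287×9.8×ln(2.696) = 2812.6×0.9918 ≈ 2790 m/s.
Stage 3: m₀ = 1,415 kg, m_f = 1,415 − 1,120 = 295 kg; Δv = 450×9.8×ln(4.797) = 4410.0×1.5679 ≈ 6914 m/s.
Total Δv = 3676 + 2790 + 6914 = 13380 m/s.

Δv ≈ 13.4 km/s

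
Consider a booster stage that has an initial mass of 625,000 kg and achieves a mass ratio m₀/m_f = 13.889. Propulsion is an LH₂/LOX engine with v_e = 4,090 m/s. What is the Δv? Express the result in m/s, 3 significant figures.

From the ideal rocket equation, Δv = v_e · ln(13.889) = 4090.0 × 2.6311 ≈ 10761.2 m/s.

Δv ≈ 10800 m/s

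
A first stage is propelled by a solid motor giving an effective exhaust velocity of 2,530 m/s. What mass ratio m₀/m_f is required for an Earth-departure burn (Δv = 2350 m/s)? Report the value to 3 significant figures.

mass ratio ≈ 2.53

Using Δv = v_e ln(m₀/m_f): m₀/m_f = exp(Δv / v_e) = exp(2350 / 2530.0) = exp(0.9289) = 2.5316.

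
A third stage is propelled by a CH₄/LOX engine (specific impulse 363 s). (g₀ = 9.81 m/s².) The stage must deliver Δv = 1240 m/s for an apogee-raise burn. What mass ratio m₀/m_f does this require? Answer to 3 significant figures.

v_e = Isp · g₀ = 363 × 9.81 = 3561.0 m/s.
By the Tsiolkovsky rocket equation, m₀/m_f = exp(Δv / v_e) = exp(1240 / 3561.0) = exp(0.3482) = 1.4165.

mass ratio ≈ 1.42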